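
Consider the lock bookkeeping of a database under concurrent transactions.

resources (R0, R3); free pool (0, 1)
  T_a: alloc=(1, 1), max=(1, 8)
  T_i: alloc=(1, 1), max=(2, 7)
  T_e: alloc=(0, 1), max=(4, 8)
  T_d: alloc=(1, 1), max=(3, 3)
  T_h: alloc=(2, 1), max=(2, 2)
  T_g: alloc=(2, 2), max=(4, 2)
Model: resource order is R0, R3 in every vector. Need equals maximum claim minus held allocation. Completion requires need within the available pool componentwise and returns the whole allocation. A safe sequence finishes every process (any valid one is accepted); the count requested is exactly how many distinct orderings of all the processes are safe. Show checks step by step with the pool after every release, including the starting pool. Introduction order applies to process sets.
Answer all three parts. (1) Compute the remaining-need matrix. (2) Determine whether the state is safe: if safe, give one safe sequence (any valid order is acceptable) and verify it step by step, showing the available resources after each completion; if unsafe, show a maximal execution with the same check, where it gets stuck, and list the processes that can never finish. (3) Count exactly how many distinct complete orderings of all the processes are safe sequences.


(1) Need matrix, components ordered R0, R3:
  T_a: (0, 7)
  T_i: (1, 6)
  T_e: (4, 7)
  T_d: (2, 2)
  T_h: (0, 1)
  T_g: (2, 0)
(2) UNSAFE — no complete ordering exists.
Key observation: the pool after T_h, T_g, T_d is (5, 5); every surviving request exceeds it in R3, so progress ends there.
A maximal execution: T_h, T_g, T_d — then nothing else fits. Step-by-step check:
  pool = (0, 1)
  T_h needs (0, 1) <= (0, 1) -> finishes; pool += (2, 1) = (2, 2)
  T_g needs (2, 0) <= (2, 2) -> finishes; pool += (2, 2) = (4, 4)
  T_d needs (2, 2) <= (4, 4) -> finishes; pool += (1, 1) = (5, 5)
  blocked: T_a wants (0, 7), pool (5, 5) — not enough R3
  blocked: T_i wants (1, 6), pool (5, 5) — not enough R3
  blocked: T_e wants (4, 7), pool (5, 5) — not enough R3
Processes that can never finish: T_a, T_i and T_e.
(3) The exact count: 0 of the possible complete orderings are safe sequences.


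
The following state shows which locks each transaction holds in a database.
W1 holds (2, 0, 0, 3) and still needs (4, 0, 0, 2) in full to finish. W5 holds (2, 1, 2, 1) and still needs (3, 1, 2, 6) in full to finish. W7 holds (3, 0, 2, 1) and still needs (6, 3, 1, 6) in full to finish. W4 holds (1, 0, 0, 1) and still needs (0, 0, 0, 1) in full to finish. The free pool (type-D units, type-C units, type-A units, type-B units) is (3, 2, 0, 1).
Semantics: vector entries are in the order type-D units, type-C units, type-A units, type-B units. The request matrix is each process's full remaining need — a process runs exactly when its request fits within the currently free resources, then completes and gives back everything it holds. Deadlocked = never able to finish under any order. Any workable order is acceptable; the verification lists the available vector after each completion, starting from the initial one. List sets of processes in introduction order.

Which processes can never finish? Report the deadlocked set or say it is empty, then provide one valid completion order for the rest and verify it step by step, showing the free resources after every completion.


Deadlocked set: W5 and W7.
Key observation: once W4, W1 finish, the pool peaks at (6, 2, 0, 5) — and every remaining process still needs more type-A units than that.
The rest can finish in the order W4, W1. Walking it through:
  pool = (3, 2, 0, 1)
  W4 needs (0, 0, 0, 1) <= (3, 2, 0, 1) -> finishes; pool += (1, 0, 0, 1) = (4, 2, 0, 2)
  W1 needs (4, 0, 0, 2) <= (4, 2, 0, 2) -> finishes; pool += (2, 0, 0, 3) = (6, 2, 0, 5)
The blocked processes can never fit:
  blocked: W5 wants (3, 1, 2, 6), pool (6, 2, 0, 5) — not enough type-A units and type-B units
  blocked: W7 wants (6, 3, 1, 6), pool (6, 2, 0, 5) — not enough type-C units, type-A units and type-B units


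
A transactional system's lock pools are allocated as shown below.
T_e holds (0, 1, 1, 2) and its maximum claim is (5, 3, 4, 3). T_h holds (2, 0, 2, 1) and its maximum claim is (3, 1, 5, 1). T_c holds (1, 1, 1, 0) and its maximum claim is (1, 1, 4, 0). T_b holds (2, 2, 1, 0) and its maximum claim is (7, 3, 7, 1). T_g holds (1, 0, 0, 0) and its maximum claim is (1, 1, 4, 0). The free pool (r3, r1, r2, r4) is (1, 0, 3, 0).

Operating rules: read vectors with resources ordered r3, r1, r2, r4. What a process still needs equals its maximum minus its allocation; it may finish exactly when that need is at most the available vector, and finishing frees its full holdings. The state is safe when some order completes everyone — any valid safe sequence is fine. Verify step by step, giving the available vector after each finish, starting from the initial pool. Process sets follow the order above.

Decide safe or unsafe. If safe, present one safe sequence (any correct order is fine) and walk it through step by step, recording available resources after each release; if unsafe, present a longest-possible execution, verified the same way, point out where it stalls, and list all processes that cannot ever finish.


SAFE — a valid safe sequence is T_c, T_g, T_h, T_b, T_e.
Key observation: the order's first zero-slack moment is T_c ((0, 0, 3, 0) needed, (1, 0, 3, 0) free — a requested resource with nothing to spare).
Walking it through:
  pool = (1, 0, 3, 0)
  run T_c (needs (0, 0, 3, 0), free (1, 0, 3, 0)); after release of (1, 1, 1, 0) the pool is (2, 1, 4, 0)
  run T_g (needs (0, 1, 4, 0), free (2, 1, 4, 0)); after release of (1, 0, 0, 0) the pool is (3, 1, 4, 0)
  run T_h (needs (1, 1, 3, 0), free (3, 1, 4, 0)); after release of (2, 0, 2, 1) the pool is (5, 1, 6, 1)
  run T_b (needs (5, 1, 6, 1), free (5, 1, 6, 1)); after release of (2, 2, 1, 0) the pool is (7, 3, 7, 1)
  run T_e (needs (5, 2, 3, 1), free (7, 3, 7, 1)); after release of (0, 1, 1, 2) the pool is (7, 4, 8, 3)


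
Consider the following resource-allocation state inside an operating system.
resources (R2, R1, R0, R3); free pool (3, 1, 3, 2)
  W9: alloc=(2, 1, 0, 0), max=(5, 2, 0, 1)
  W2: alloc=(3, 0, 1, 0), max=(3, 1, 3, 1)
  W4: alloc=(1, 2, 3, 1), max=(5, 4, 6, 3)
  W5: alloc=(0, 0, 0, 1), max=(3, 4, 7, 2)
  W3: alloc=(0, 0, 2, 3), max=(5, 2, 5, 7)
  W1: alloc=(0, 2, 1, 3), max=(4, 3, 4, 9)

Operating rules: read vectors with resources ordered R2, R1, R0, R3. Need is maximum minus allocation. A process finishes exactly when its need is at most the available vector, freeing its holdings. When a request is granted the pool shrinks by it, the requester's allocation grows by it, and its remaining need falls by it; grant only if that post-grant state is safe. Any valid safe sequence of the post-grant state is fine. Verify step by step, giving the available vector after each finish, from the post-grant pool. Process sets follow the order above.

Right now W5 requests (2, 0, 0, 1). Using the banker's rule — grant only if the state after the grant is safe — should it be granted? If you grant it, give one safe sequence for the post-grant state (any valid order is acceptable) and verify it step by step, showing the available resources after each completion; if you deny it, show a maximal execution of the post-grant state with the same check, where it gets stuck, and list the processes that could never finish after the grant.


DENY: after the grant no complete ordering would exist.
Key observation: after W2, W9 the pool peaks at (6, 2, 4, 1), and each blocked process is short somewhere: W4 on R3; W5 on R1, R0; W3 on R3; W1 on R3.
After a pretend grant, a maximal execution: W2, W9 — then nothing else fits. Step-by-step check:
  pool = (1, 1, 3, 1)
  W2 needs (0, 1, 2, 1) <= (1, 1, 3, 1) -> finishes; pool += (3, 0, 1, 0) = (4, 1, 4, 1)
  W9 needs (3, 1, 0, 1) <= (4, 1, 4, 1) -> finishes; pool += (2, 1, 0, 0) = (6, 2, 4, 1)
  W4 cannot run: need (4, 2, 3, 2) vs free (6, 2, 4, 1) (insufficient R3)
  W5 cannot run: need (1, 4, 7, 0) vs free (6, 2, 4, 1) (insufficient R1 and R0)
  W3 cannot run: need (5, 2, 3, 4) vs free (6, 2, 4, 1) (insufficient R3)
  W1 cannot run: need (4, 1, 3, 6) vs free (6, 2, 4, 1) (insufficient R3)
Post-grant, the permanently blocked set is W4, W5, W3 and W1.


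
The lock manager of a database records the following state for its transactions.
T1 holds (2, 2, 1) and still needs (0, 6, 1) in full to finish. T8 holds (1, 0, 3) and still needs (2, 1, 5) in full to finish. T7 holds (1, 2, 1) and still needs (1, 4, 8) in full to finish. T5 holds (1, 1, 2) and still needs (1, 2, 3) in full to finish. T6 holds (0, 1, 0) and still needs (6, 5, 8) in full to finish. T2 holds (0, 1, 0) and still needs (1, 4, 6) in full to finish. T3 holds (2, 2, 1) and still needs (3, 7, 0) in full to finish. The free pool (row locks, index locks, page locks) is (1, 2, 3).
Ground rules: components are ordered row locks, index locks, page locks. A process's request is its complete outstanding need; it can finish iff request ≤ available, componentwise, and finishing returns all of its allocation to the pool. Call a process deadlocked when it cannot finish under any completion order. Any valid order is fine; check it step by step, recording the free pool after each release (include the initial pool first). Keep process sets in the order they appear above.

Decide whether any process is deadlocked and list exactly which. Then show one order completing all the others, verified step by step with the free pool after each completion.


Deadlocked: T1, T7, T6, T2 and T3.
Key observation: after T5, T8 complete, (3, 3, 8) is the best the pool ever gets, yet each leftover process wants more index locks.
A valid finishing order for the others: T5, T8. Step-by-step check:
  pool = (1, 2, 3)
  T5 needs (1, 2, 3) <= (1, 2, 3) -> finishes; pool += (1, 1, 2) = (2, 3, 5)
  T8 needs (2, 1, 5) <= (2, 3, 5) -> finishes; pool += (1, 0, 3) = (3, 3, 8)
The blocked processes can never fit:
  T1 cannot run: need (0, 6, 1) vs free (3, 3, 8) (insufficient index locks)
  T7 cannot run: need (1, 4, 8) vs free (3, 3, 8) (insufficient index locks)
  T6 cannot run: need (6, 5, 8) vs free (3, 3, 8) (insufficient row locks and index locks)
  T2 cannot run: need (1, 4, 6) vs free (3, 3, 8) (insufficient index locks)
  T3 cannot run: need (3, 7, 0) vs free (3, 3, 8) (insufficient index locks)


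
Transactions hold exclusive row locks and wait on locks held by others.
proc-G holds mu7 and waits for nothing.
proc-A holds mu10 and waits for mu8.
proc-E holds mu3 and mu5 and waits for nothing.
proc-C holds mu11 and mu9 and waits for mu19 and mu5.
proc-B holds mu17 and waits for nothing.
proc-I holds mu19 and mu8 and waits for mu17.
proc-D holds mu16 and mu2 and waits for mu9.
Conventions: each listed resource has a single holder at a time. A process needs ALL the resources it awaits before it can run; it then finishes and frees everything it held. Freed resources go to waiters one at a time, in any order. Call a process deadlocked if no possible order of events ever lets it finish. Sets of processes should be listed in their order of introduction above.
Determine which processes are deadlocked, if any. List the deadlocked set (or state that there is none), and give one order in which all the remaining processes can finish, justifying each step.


No process is deadlocked.
Key observation: there is no circular wait here — follow any chain and it reaches a process that is free to run now.
A valid finishing order for the others: proc-E, proc-B, proc-I, proc-C, proc-G, proc-D, proc-A.
Verifying each step:
  run proc-E (it waits on nothing); releases mu3 and mu5
  run proc-B (it waits on nothing); releases mu17
  run proc-I (all its waits — mu17 — are resolved); releases mu19 and mu8
  run proc-C (all its waits — mu19 and mu5 — are resolved); releases mu11 and mu9
  run proc-G (it waits on nothing); releases mu7
  run proc-D (all its waits — mu9 — are resolved); releases mu16 and mu2
  run proc-A (all its waits — mu8 — are resolved); releases mu10


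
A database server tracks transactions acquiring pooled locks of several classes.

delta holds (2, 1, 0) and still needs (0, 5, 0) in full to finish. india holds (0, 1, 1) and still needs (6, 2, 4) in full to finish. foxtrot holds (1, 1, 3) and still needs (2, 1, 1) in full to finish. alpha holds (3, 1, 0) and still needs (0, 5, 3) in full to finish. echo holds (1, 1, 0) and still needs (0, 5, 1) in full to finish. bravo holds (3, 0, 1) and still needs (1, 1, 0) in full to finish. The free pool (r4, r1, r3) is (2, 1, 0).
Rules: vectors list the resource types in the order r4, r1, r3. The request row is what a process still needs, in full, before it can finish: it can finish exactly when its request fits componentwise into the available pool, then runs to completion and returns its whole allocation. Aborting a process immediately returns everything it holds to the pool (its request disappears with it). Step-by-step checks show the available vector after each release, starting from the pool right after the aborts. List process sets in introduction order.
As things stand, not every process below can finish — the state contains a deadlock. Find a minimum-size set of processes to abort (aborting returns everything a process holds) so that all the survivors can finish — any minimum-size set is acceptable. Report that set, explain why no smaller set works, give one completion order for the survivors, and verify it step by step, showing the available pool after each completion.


Abort delta and alpha.
Key observation: echo had no path to completion before; after the abort of delta and alpha ((5, 2, 0) returned), step 4 is where it fits.
No one abort is enough; case by case: delta alone leaves alpha blocked (short on r1); india alone leaves delta blocked (short on r1); foxtrot alone leaves delta blocked (short on r1); alpha alone leaves delta blocked (short on r1); echo alone leaves delta blocked (short on r1); bravo alone leaves delta blocked (short on r1).
Survivors finish in the order: bravo, foxtrot, india, echo. Step-by-step check (pool after the aborts first):
  pool = (7, 3, 0)
  bravo: need (1, 1, 0) fits (7, 3, 0); releases (3, 0, 1), pool now (10, 3, 1)
  foxtrot: need (2, 1, 1) fits (10, 3, 1); releases (1, 1, 3), pool now (11, 4, 4)
  india: need (6, 2, 4) fits (11, 4, 4); releases (0, 1, 1), pool now (11, 5, 5)
  echo: need (0, 5, 1) fits (11, 5, 5); releases (1, 1, 0), pool now (12, 6, 5)


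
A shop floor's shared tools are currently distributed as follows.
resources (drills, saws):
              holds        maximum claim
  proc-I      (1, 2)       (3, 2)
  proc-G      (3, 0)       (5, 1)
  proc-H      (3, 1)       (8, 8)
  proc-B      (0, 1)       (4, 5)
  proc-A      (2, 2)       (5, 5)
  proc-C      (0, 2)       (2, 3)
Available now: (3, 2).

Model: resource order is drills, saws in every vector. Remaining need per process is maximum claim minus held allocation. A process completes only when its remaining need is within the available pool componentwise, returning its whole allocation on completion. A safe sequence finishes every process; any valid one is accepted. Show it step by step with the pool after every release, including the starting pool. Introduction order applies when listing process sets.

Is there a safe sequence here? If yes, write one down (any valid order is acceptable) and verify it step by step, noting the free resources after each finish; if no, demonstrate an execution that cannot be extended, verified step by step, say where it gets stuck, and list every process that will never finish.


SAFE, for example via the order proc-G, proc-C, proc-A, proc-B, proc-H, proc-I.
Key observation: proc-H marks the first exact bind of the order: its need (5, 7) fits the free (8, 7) with zero slack on a requested resource.
Verifying each step:
  pool = (3, 2)
  proc-G: need (2, 1) fits (3, 2); releases (3, 0), pool now (6, 2)
  proc-C: need (2, 1) fits (6, 2); releases (0, 2), pool now (6, 4)
  proc-A: need (3, 3) fits (6, 4); releases (2, 2), pool now (8, 6)
  proc-B: need (4, 4) fits (8, 6); releases (0, 1), pool now (8, 7)
  proc-H: need (5, 7) fits (8, 7); releases (3, 1), pool now (11, 8)
  proc-I: need (2, 0) fits (11, 8); releases (1, 2), pool now (12, 10)


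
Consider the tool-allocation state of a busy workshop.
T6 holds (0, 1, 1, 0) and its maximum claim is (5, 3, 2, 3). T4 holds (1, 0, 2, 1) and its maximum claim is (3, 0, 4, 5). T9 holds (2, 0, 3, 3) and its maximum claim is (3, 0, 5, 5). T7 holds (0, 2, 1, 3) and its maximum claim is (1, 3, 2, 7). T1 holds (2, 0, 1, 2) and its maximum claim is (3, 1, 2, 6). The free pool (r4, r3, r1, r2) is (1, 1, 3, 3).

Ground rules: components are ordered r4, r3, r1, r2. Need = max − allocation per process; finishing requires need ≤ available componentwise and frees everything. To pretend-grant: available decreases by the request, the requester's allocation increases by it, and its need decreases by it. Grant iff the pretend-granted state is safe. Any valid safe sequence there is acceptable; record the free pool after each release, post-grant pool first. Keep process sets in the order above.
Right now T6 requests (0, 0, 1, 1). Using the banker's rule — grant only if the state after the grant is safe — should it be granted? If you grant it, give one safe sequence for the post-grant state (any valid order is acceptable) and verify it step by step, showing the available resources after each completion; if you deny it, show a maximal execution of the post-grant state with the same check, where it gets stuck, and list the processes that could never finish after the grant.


GRANT. The post-grant state is safe; one safe sequence: T9, T1, T7, T6, T4.
Key observation: the transfer keeps a workable pool ((1, 1, 2, 2)); T9 starts the safe sequence.
Step-by-step check of the post-grant state:
  pool = (1, 1, 2, 2)
  T9: need (1, 0, 2, 2) fits (1, 1, 2, 2); releases (2, 0, 3, 3), pool now (3, 1, 5, 5)
  T1: need (1, 1, 1, 4) fits (3, 1, 5, 5); releases (2, 0, 1, 2), pool now (5, 1, 6, 7)
  T7: need (1, 1, 1, 4) fits (5, 1, 6, 7); releases (0, 2, 1, 3), pool now (5, 3, 7, 10)
  T6: need (5, 2, 0, 2) fits (5, 3, 7, 10); releases (0, 1, 2, 1), pool now (5, 4, 9, 11)
  T4: need (2, 0, 2, 4) fits (5, 4, 9, 11); releases (1, 0, 2, 1), pool now (6, 4, 11, 12)


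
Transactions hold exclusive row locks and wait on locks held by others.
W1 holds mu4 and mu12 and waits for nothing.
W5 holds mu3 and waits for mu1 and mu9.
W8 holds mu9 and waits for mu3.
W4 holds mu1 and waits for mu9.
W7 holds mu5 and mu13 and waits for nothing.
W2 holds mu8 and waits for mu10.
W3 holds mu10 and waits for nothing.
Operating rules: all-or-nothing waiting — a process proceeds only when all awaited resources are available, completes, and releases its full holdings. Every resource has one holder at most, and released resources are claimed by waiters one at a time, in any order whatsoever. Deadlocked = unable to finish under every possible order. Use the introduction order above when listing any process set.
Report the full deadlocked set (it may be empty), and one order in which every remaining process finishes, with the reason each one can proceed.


The deadlocked set is W5, W8 and W4.
Key observation: the cycle W5 -> W8 -> W5 can never break — each member waits on the next; W4 is caught in further circular waits.
One completion order for the rest: W3, W2, W1, W7.
Verifying each step:
  W3 waits on nothing -> runs at once and releases mu10
  W2 waits on mu10 — all released -> runs and releases mu8
  W1 waits on nothing -> runs at once and releases mu4 and mu12
  W7 waits on nothing -> runs at once and releases mu5 and mu13


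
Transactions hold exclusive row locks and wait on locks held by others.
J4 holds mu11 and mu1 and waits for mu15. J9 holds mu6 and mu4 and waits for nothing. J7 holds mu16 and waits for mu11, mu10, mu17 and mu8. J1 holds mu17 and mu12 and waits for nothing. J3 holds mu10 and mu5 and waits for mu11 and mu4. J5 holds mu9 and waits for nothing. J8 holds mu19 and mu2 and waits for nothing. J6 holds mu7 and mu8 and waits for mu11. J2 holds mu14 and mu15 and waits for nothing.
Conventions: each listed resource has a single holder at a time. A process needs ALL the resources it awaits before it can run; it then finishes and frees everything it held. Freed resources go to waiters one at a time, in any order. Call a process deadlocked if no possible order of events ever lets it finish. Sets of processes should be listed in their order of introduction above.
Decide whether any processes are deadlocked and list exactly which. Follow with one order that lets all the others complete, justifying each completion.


No process is deadlocked.
Key observation: the waits form no ring: some process can always run, and its releases unblock the others one by one.
The rest can finish in the order J5, J9, J8, J1, J2, J4, J3, J6, J7.
Walking it through:
  J5: no waits; runs immediately, freeing mu9
  J9: no waits; runs immediately, freeing mu6 and mu4
  J8: no waits; runs immediately, freeing mu19 and mu2
  J1: no waits; runs immediately, freeing mu17 and mu12
  J2: no waits; runs immediately, freeing mu14 and mu15
  J4: everything it awaited (mu15) is free; runs, freeing mu11 and mu1
  J3: everything it awaited (mu11 and mu4) is free; runs, freeing mu10 and mu5
  J6: everything it awaited (mu11) is free; runs, freeing mu7 and mu8
  J7: everything it awaited (mu11, mu10, mu17 and mu8) is free; runs, freeing mu16


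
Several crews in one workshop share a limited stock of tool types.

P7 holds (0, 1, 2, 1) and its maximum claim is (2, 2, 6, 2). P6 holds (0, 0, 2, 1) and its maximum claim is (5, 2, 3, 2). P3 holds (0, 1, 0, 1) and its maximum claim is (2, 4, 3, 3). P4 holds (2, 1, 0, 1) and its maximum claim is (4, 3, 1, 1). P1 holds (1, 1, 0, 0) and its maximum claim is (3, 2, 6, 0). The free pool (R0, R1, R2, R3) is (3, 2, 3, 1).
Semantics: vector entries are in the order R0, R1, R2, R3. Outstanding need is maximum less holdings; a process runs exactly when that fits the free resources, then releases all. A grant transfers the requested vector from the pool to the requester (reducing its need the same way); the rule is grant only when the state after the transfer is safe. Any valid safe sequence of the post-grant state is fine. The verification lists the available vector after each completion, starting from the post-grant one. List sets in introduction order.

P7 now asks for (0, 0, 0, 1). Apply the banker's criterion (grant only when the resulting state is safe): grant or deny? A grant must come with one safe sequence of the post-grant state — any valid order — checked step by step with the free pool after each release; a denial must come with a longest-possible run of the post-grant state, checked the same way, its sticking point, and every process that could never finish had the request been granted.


GRANT: granting preserves safety; a valid post-grant sequence is P4, P6, P3, P7, P1.
Key observation: after the grant the pool drops to (3, 2, 3, 0), which still lets P4 finish first and unwind the rest.
Check on the post-grant state, step by step:
  pool = (3, 2, 3, 0)
  P4 needs (2, 2, 1, 0) <= (3, 2, 3, 0) -> finishes; pool += (2, 1, 0, 1) = (5, 3, 3, 1)
  P6 needs (5, 2, 1, 1) <= (5, 3, 3, 1) -> finishes; pool += (0, 0, 2, 1) = (5, 3, 5, 2)
  P3 needs (2, 3, 3, 2) <= (5, 3, 5, 2) -> finishes; pool += (0, 1, 0, 1) = (5, 4, 5, 3)
  P7 needs (2, 1, 4, 0) <= (5, 4, 5, 3) -> finishes; pool += (0, 1, 2, 2) = (5, 5, 7, 5)
  P1 needs (2, 1, 6, 0) <= (5, 5, 7, 5) -> finishes; pool += (1, 1, 0, 0) = (6, 6, 7, 5)


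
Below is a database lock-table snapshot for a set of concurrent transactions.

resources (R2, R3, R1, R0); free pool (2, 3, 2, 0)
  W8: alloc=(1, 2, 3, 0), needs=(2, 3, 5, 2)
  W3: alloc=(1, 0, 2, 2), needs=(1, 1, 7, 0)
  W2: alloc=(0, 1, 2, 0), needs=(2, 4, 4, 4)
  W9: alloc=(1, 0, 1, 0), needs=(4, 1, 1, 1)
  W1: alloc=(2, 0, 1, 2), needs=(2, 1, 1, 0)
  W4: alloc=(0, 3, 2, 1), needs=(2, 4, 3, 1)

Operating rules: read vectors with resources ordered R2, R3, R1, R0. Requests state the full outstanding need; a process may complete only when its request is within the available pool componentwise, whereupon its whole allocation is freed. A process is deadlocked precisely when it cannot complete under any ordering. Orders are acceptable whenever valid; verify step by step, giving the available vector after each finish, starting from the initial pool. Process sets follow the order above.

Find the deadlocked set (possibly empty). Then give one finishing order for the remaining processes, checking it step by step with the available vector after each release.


The deadlocked set is W8, W3, W2 and W4.
Key observation: after W1, W9 the pool peaks at (5, 3, 4, 2), and each blocked process is short somewhere: W8 on R1; W3 on R1; W2 on R3, R0; W4 on R3.
A valid finishing order for the others: W1, W9. Verifying each step:
  pool = (2, 3, 2, 0)
  W1: need (2, 1, 1, 0) fits (2, 3, 2, 0); releases (2, 0, 1, 2), pool now (4, 3, 3, 2)
  W9: need (4, 1, 1, 1) fits (4, 3, 3, 2); releases (1, 0, 1, 0), pool now (5, 3, 4, 2)
The stuck group stays short no matter what:
  W8 cannot run: need (2, 3, 5, 2) vs free (5, 3, 4, 2) (insufficient R1)
  W3 cannot run: need (1, 1, 7, 0) vs free (5, 3, 4, 2) (insufficient R1)
  W2 cannot run: need (2, 4, 4, 4) vs free (5, 3, 4, 2) (insufficient R3 and R0)
  W4 cannot run: need (2, 4, 3, 1) vs free (5, 3, 4, 2) (insufficient R3)


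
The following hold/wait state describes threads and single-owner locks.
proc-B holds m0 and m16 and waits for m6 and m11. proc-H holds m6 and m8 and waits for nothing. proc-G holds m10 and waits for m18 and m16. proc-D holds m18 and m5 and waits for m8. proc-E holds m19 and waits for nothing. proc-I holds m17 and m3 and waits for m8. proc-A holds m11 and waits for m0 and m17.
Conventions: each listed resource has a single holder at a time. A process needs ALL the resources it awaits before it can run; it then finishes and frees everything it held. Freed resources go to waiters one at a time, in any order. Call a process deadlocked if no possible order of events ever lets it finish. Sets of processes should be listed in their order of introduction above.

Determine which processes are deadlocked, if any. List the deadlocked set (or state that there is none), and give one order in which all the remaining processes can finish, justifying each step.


Deadlocked set: proc-B, proc-G and proc-A.
Key observation: the knot is the closed ring of waits proc-B -> proc-A -> proc-B; proc-G waits into the deadlock from upstream.
The rest can finish in the order proc-H, proc-I, proc-D, proc-E.
Check, step by step:
  proc-H: no waits; runs immediately, freeing m6 and m8
  proc-I waits on m8 — all released -> runs and releases m17 and m3
  proc-D waits on m8 — all released -> runs and releases m18 and m5
  proc-E: no waits; runs immediately, freeing m19


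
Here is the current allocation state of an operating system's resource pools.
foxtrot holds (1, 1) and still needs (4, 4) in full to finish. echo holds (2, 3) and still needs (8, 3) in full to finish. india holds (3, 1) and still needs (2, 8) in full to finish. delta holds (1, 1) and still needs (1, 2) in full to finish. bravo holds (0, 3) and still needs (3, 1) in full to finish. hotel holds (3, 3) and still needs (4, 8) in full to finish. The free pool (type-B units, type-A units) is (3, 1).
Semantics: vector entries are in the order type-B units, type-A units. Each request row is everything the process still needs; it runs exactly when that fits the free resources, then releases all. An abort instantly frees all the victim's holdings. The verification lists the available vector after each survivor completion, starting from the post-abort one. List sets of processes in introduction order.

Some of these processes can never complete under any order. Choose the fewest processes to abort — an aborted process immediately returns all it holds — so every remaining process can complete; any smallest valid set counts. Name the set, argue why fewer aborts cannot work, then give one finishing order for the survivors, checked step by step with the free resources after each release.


Minimum abort set: hotel.
Key observation: before aborting hotel, echo was permanently blocked — no order could ever run it; afterwards it completes at step 4.
Why nothing smaller works: aborting no one leaves the state deadlocked as given.
Survivors finish in the order: delta, bravo, foxtrot, echo, india. Walking it through (pool after the aborts first):
  pool = (6, 4)
  run delta (needs (1, 2), free (6, 4)); after release of (1, 1) the pool is (7, 5)
  run bravo (needs (3, 1), free (7, 5)); after release of (0, 3) the pool is (7, 8)
  run foxtrot (needs (4, 4), free (7, 8)); after release of (1, 1) the pool is (8, 9)
  run echo (needs (8, 3), free (8, 9)); after release of (2, 3) the pool is (10, 12)
  run india (needs (2, 8), free (10, 12)); after release of (3, 1) the pool is (13, 13)


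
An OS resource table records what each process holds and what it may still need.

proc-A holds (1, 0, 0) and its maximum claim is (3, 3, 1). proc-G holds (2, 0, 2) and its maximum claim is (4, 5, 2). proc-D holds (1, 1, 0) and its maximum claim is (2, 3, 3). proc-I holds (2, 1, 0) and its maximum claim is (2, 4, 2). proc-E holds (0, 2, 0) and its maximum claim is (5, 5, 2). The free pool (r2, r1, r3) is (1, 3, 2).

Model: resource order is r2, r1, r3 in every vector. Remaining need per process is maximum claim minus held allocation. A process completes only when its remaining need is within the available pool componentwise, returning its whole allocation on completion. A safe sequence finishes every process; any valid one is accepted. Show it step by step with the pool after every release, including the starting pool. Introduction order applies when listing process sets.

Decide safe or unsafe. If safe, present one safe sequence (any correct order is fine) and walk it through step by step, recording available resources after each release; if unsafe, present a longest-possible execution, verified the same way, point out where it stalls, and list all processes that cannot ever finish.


UNSAFE.
Key observation: after proc-I, proc-A the pool peaks at (4, 4, 2), and each blocked process is short somewhere: proc-G on r1; proc-D on r3; proc-E on r2.
Going as far as possible: proc-I, proc-A; after that, nothing fits. Walking it through:
  pool = (1, 3, 2)
  proc-I needs (0, 3, 2) <= (1, 3, 2) -> finishes; pool += (2, 1, 0) = (3, 4, 2)
  proc-A needs (2, 3, 1) <= (3, 4, 2) -> finishes; pool += (1, 0, 0) = (4, 4, 2)
  blocked: proc-G wants (2, 5, 0), pool (4, 4, 2) — not enough r1
  blocked: proc-D wants (1, 2, 3), pool (4, 4, 2) — not enough r3
  blocked: proc-E wants (5, 3, 2), pool (4, 4, 2) — not enough r2
Permanently blocked: proc-G, proc-D and proc-E.


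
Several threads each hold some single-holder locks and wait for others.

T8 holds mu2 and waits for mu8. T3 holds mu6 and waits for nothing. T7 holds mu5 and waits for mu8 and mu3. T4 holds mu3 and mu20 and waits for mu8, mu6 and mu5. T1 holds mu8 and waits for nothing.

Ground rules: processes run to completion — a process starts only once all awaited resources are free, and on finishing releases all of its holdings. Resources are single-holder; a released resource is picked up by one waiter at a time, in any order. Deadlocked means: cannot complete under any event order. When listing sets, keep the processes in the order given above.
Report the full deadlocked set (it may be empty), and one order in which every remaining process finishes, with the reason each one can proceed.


Deadlocked: T7 and T4.
Key observation: the wait chain closes on itself along T7 -> T4 -> T7; no other process is dragged down with it.
A valid finishing order for the others: T1, T3, T8.
Verifying each step:
  run T1 (it waits on nothing); releases mu8
  run T3 (it waits on nothing); releases mu6
  run T8 (all its waits — mu8 — are resolved); releases mu2


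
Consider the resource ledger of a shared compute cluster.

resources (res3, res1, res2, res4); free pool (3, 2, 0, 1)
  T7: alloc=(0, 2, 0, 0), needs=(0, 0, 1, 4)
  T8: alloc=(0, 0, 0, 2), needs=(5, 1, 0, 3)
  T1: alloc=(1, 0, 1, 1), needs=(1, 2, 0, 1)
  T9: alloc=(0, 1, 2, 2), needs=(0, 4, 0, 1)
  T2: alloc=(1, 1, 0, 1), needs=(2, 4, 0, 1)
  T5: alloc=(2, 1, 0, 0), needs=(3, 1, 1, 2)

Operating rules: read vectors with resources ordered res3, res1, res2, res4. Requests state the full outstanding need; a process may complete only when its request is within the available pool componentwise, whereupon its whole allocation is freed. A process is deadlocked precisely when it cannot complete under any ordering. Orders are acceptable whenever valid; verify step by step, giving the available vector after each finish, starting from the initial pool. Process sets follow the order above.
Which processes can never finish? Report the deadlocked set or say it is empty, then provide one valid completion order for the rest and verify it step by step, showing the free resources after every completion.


The deadlocked set is T7, T8, T9 and T2.
Key observation: after T1, T5 the pool peaks at (6, 3, 1, 2), and each blocked process is short somewhere: T7 on res4; T8 on res4; T9 on res1; T2 on res1.
A valid finishing order for the others: T1, T5. Step-by-step check:
  pool = (3, 2, 0, 1)
  T1 needs (1, 2, 0, 1) <= (3, 2, 0, 1) -> finishes; pool += (1, 0, 1, 1) = (4, 2, 1, 2)
  T5 needs (3, 1, 1, 2) <= (4, 2, 1, 2) -> finishes; pool += (2, 1, 0, 0) = (6, 3, 1, 2)
The blocked processes can never fit:
  T7 still needs (0, 0, 1, 4) but only (6, 3, 1, 2) is free — short on res4
  T8 still needs (5, 1, 0, 3) but only (6, 3, 1, 2) is free — short on res4
  T9 still needs (0, 4, 0, 1) but only (6, 3, 1, 2) is free — short on res1
  T2 still needs (2, 4, 0, 1) but only (6, 3, 1, 2) is free — short on res1


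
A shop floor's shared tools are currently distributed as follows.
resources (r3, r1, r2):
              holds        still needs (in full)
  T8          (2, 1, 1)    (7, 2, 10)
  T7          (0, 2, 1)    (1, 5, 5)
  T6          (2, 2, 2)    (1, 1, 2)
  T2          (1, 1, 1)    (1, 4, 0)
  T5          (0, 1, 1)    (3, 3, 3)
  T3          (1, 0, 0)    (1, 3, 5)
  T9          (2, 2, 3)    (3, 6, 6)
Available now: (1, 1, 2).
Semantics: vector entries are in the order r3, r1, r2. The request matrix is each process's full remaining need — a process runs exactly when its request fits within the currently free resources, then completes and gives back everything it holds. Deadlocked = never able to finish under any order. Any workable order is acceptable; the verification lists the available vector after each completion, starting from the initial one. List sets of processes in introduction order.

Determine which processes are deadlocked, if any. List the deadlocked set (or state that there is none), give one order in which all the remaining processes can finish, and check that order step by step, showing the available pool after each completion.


No process is deadlocked.
Key observation: there is always a runnable process — T6 first — so the state unwinds completely.
One completion order for the rest: T6, T5, T3, T2, T7, T9, T8. Step-by-step check:
  pool = (1, 1, 2)
  T6: need (1, 1, 2) fits (1, 1, 2); releases (2, 2, 2), pool now (3, 3, 4)
  T5: need (3, 3, 3) fits (3, 3, 4); releases (0, 1, 1), pool now (3, 4, 5)
  T3: need (1, 3, 5) fits (3, 4, 5); releases (1, 0, 0), pool now (4, 4, 5)
  T2: need (1, 4, 0) fits (4, 4, 5); releases (1, 1, 1), pool now (5, 5, 6)
  T7: need (1, 5, 5) fits (5, 5, 6); releases (0, 2, 1), pool now (5, 7, 7)
  T9: need (3, 6, 6) fits (5, 7, 7); releases (2, 2, 3), pool now (7, 9, 10)
  T8: need (7, 2, 10) fits (7, 9, 10); releases (2, 1, 1), pool now (9, 10, 11)


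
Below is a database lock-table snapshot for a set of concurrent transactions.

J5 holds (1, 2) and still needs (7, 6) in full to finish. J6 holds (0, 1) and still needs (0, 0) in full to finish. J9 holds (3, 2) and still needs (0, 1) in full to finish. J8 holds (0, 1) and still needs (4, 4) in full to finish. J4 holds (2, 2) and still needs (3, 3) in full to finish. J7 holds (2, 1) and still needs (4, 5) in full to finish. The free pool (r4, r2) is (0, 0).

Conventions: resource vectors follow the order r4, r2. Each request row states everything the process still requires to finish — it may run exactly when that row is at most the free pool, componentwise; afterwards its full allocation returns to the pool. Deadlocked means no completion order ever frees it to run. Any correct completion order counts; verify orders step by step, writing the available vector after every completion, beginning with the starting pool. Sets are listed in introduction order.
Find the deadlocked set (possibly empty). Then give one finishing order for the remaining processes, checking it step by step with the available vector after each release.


The deadlocked set is empty.
Key observation: J6 can run right away; the returned allocation unlocks the remaining processes in turn.
A valid finishing order for the others: J6, J9, J4, J7, J8, J5. Verifying each step:
  pool = (0, 0)
  J6 needs (0, 0) <= (0, 0) -> finishes; pool += (0, 1) = (0, 1)
  J9 needs (0, 1) <= (0, 1) -> finishes; pool += (3, 2) = (3, 3)
  J4 needs (3, 3) <= (3, 3) -> finishes; pool += (2, 2) = (5, 5)
  J7 needs (4, 5) <= (5, 5) -> finishes; pool += (2, 1) = (7, 6)
  J8 needs (4, 4) <= (7, 6) -> finishes; pool += (0, 1) = (7, 7)
  J5 needs (7, 6) <= (7, 7) -> finishes; pool += (1, 2) = (8, 9)


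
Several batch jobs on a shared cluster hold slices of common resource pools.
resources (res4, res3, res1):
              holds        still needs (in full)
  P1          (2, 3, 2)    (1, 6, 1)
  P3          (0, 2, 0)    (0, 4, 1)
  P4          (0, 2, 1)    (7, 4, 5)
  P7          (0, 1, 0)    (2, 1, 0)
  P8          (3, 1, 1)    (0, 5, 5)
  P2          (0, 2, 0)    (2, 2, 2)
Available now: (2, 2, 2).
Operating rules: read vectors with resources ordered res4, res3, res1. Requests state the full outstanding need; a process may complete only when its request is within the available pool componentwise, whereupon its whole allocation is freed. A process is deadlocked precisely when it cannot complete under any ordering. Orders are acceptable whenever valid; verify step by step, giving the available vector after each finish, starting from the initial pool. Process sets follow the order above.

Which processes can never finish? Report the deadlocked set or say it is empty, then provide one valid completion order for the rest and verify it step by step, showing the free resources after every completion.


Deadlocked set: P4 and P8.
Key observation: once P2, P7, P3, P1 finish, the pool peaks at (4, 10, 4) — and every remaining process still needs more res1 than that.
One completion order for the rest: P2, P7, P3, P1. Check, step by step:
  pool = (2, 2, 2)
  run P2 (needs (2, 2, 2), free (2, 2, 2)); after release of (0, 2, 0) the pool is (2, 4, 2)
  run P7 (needs (2, 1, 0), free (2, 4, 2)); after release of (0, 1, 0) the pool is (2, 5, 2)
  run P3 (needs (0, 4, 1), free (2, 5, 2)); after release of (0, 2, 0) the pool is (2, 7, 2)
  run P1 (needs (1, 6, 1), free (2, 7, 2)); after release of (2, 3, 2) the pool is (4, 10, 4)
The stuck group stays short no matter what:
  P4 still needs (7, 4, 5) but only (4, 10, 4) is free — short on res4 and res1
  P8 still needs (0, 5, 5) but only (4, 10, 4) is free — short on res1


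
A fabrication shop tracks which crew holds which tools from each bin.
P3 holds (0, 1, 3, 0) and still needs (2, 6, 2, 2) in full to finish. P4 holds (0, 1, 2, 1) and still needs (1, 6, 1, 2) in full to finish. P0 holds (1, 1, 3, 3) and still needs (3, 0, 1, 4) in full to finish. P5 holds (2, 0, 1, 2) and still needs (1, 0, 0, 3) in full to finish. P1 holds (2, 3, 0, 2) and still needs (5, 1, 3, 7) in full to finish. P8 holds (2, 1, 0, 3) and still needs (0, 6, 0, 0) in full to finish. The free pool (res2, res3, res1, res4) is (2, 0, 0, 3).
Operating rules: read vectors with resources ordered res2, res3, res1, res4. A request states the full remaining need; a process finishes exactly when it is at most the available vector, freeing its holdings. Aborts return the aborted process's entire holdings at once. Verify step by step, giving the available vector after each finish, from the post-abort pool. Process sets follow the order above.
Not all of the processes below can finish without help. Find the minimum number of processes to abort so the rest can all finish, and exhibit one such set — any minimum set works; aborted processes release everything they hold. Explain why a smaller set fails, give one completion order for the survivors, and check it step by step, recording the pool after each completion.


Minimum abort set: P3 and P4.
Key observation: P8 was stuck for good until P3 and P4 gave back (0, 2, 5, 1); in the order shown it finishes at step 4.
Minimality, checking each single-abort alternative: P3 alone leaves P4 blocked (short on res3); P4 alone leaves P3 blocked (short on res3); P0 alone leaves P3 blocked (short on res3); P5 alone leaves P3 blocked (short on res3); P1 alone leaves P3 blocked (short on res3); P8 alone leaves P3 blocked (short on res3).
The survivors complete as P5, P0, P1, P8. Verifying each step (starting from the post-abort pool):
  pool = (2, 2, 5, 4)
  P5: need (1, 0, 0, 3) fits (2, 2, 5, 4); releases (2, 0, 1, 2), pool now (4, 2, 6, 6)
  P0: need (3, 0, 1, 4) fits (4, 2, 6, 6); releases (1, 1, 3, 3), pool now (5, 3, 9, 9)
  P1: need (5, 1, 3, 7) fits (5, 3, 9, 9); releases (2, 3, 0, 2), pool now (7, 6, 9, 11)
  P8: need (0, 6, 0, 0) fits (7, 6, 9, 11); releases (2, 1, 0, 3), pool now (9, 7, 9, 14)
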